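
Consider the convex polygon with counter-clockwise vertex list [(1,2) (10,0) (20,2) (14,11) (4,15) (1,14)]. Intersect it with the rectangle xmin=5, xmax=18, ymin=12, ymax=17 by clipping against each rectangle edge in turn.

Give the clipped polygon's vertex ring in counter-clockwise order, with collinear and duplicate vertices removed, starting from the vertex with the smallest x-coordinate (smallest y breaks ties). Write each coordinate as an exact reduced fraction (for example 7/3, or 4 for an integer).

Clipped polygon: [(5,12) (23/2,12) (5,73/5)]

1. After x ≥ 5: [(5,10/9) (10,0) (20,2) (14,11) (5,73/5)]
2. After x ≤ 18: [(5,10/9) (10,0) (18,8/5) (18,5) (14,11) (5,73/5)]
3. After y ≥ 12: [(5,12) (23/2,12) (5,73/5)]
4. After y ≤ 17: [(5,12) (23/2,12) (5,73/5)]
5. Canonical ring: [(5,12) (23/2,12) (5,73/5)]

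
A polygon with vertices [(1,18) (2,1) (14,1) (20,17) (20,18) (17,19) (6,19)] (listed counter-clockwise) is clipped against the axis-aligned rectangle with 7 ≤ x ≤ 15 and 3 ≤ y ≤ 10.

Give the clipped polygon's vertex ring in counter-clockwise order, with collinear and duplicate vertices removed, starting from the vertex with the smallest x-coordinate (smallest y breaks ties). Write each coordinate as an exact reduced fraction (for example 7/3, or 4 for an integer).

1. After x ≥ 7: [(7,1) (14,1) (20,17) (20,18) (17,19) (7,19)]
2. After x ≤ 15: [(7,1) (14,1) (15,11/3) (15,19) (7,19)]
3. After y ≥ 3: [(7,3) (59/4,3) (15,11/3) (15,19) (7,19)]
4. After y ≤ 10: [(7,10) (7,3) (59/4,3) (15,11/3) (15,10)]
5. Canonical ring: [(7,3) (59/4,3) (15,11/3) (15,10) (7,10)]

Clipped polygon: [(7,3) (59/4,3) (15,11/3) (15,10) (7,10)]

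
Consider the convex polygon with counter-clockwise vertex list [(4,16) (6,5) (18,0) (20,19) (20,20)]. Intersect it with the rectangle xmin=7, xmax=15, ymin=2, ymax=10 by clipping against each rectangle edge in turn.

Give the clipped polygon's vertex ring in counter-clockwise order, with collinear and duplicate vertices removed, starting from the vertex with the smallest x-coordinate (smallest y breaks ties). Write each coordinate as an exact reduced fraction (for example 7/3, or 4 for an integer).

1. After x ≥ 7: [(7,67/4) (7,55/12) (18,0) (20,19) (20,20)]
2. After x ≤ 15: [(15,75/4) (7,67/4) (7,55/12) (15,5/4)]
3. After y ≥ 2: [(15,2) (15,75/4) (7,67/4) (7,55/12) (66/5,2)]
4. After y ≤ 10: [(15,2) (15,10) (7,10) (7,55/12) (66/5,2)]
5. Canonical ring: [(7,55/12) (66/5,2) (15,2) (15,10) (7,10)]

Clipped polygon: [(7,55/12) (66/5,2) (15,2) (15,10) (7,10)]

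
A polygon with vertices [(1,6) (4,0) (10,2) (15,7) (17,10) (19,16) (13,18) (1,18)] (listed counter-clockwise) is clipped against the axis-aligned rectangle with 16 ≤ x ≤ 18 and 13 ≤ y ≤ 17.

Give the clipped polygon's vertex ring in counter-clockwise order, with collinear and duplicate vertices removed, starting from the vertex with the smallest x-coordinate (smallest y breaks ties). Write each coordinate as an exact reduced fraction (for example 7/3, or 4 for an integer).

Clipped polygon: [(16,13) (18,13) (18,49/3) (16,17)]

1. After x ≥ 16: [(16,17/2) (17,10) (19,16) (16,17)]
2. After x ≤ 18: [(16,17/2) (17,10) (18,13) (18,49/3) (16,17)]
3. After y ≥ 13: [(16,13) (18,13) (18,13) (18,49/3) (16,17)]
4. After y ≤ 17: [(16,13) (18,13) (18,13) (18,49/3) (16,17)]
5. Canonical ring: [(16,13) (18,13) (18,49/3) (16,17)]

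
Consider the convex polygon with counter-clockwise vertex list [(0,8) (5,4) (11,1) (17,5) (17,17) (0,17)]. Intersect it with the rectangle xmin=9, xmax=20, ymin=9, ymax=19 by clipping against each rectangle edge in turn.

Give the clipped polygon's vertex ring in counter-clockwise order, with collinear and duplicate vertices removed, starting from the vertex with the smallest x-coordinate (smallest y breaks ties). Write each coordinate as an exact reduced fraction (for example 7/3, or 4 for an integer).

Clipped polygon: [(9,9) (17,9) (17,17) (9,17)]

1. After x ≥ 9: [(9,2) (11,1) (17,5) (17,17) (9,17)]
2. After x ≤ 20: [(9,2) (11,1) (17,5) (17,17) (9,17)]
3. After y ≥ 9: [(9,9) (17,9) (17,17) (9,17)]
4. After y ≤ 19: [(9,9) (17,9) (17,17) (9,17)]
5. Canonical ring: [(9,9) (17,9) (17,17) (9,17)]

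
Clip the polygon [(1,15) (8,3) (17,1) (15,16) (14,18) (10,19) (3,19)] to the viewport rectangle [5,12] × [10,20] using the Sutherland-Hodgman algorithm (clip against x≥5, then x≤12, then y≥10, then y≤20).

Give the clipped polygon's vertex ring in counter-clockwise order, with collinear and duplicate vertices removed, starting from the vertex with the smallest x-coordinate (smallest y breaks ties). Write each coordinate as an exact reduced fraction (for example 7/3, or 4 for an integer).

1. After x ≥ 5: [(5,57/7) (8,3) (17,1) (15,16) (14,18) (10,19) (5,19)]
2. After x ≤ 12: [(5,57/7) (8,3) (12,19/9) (12,37/2) (10,19) (5,19)]
3. After y ≥ 10: [(5,10) (12,10) (12,37/2) (10,19) (5,19)]
4. After y ≤ 20: [(5,10) (12,10) (12,37/2) (10,19) (5,19)]
5. Canonical ring: [(5,10) (12,10) (12,37/2) (10,19) (5,19)]

Clipped polygon: [(5,10) (12,10) (12,37/2) (10,19) (5,19)]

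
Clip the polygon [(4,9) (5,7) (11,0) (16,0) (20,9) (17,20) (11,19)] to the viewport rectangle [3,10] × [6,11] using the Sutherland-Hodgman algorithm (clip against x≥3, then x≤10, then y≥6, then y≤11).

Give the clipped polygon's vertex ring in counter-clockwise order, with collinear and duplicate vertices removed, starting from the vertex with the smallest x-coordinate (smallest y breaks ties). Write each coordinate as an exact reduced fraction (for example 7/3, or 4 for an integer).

Clipped polygon: [(4,9) (5,7) (41/7,6) (10,6) (10,11) (27/5,11)]

1. After x ≥ 3: [(4,9) (5,7) (11,0) (16,0) (20,9) (17,20) (11,19)]
2. After x ≤ 10: [(10,123/7) (4,9) (5,7) (10,7/6)]
3. After y ≥ 6: [(10,6) (10,123/7) (4,9) (5,7) (41/7,6)]
4. After y ≤ 11: [(10,6) (10,11) (27/5,11) (4,9) (5,7) (41/7,6)]
5. Canonical ring: [(4,9) (5,7) (41/7,6) (10,6) (10,11) (27/5,11)]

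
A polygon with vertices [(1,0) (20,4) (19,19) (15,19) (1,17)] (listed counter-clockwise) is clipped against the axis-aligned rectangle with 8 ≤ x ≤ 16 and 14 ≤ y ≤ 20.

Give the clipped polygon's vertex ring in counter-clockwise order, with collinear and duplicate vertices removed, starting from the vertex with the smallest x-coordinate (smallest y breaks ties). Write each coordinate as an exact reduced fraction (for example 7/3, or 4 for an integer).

1. After x ≥ 8: [(8,28/19) (20,4) (19,19) (15,19) (8,18)]
2. After x ≤ 16: [(8,28/19) (16,60/19) (16,19) (15,19) (8,18)]
3. After y ≥ 14: [(8,14) (16,14) (16,19) (15,19) (8,18)]
4. After y ≤ 20: [(8,14) (16,14) (16,19) (15,19) (8,18)]
5. Canonical ring: [(8,14) (16,14) (16,19) (15,19) (8,18)]

Clipped polygon: [(8,14) (16,14) (16,19) (15,19) (8,18)]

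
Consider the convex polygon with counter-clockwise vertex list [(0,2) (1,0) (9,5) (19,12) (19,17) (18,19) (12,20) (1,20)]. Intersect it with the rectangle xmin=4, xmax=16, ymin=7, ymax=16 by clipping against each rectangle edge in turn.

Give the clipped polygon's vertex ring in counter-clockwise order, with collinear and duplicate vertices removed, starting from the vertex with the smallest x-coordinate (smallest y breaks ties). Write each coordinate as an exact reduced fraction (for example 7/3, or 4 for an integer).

Clipped polygon: [(4,7) (83/7,7) (16,99/10) (16,16) (4,16)]

1. After x ≥ 4: [(4,15/8) (9,5) (19,12) (19,17) (18,19) (12,20) (4,20)]
2. After x ≤ 16: [(4,15/8) (9,5) (16,99/10) (16,58/3) (12,20) (4,20)]
3. After y ≥ 7: [(4,7) (83/7,7) (16,99/10) (16,58/3) (12,20) (4,20)]
4. After y ≤ 16: [(4,16) (4,7) (83/7,7) (16,99/10) (16,16)]
5. Canonical ring: [(4,7) (83/7,7) (16,99/10) (16,16) (4,16)]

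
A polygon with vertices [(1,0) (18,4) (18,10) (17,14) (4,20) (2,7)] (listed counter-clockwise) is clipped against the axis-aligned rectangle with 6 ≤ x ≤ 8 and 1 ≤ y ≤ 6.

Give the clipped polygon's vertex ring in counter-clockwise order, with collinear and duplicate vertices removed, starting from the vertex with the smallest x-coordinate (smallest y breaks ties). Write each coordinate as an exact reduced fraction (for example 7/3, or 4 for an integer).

Clipped polygon: [(6,20/17) (8,28/17) (8,6) (6,6)]

1. After x ≥ 6: [(6,20/17) (18,4) (18,10) (17,14) (6,248/13)]
2. After x ≤ 8: [(6,20/17) (8,28/17) (8,236/13) (6,248/13)]
3. After y ≥ 1: [(6,20/17) (8,28/17) (8,236/13) (6,248/13)]
4. After y ≤ 6: [(6,6) (6,20/17) (8,28/17) (8,6)]
5. Canonical ring: [(6,20/17) (8,28/17) (8,6) (6,6)]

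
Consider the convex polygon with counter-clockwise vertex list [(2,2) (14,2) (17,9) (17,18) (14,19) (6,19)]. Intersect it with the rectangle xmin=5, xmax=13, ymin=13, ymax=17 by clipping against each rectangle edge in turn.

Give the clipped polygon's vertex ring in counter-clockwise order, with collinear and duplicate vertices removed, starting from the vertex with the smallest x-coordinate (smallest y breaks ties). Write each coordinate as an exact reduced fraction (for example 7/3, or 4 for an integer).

1. After x ≥ 5: [(5,59/4) (5,2) (14,2) (17,9) (17,18) (14,19) (6,19)]
2. After x ≤ 13: [(5,59/4) (5,2) (13,2) (13,19) (6,19)]
3. After y ≥ 13: [(5,59/4) (5,13) (13,13) (13,19) (6,19)]
4. After y ≤ 17: [(94/17,17) (5,59/4) (5,13) (13,13) (13,17)]
5. Canonical ring: [(5,13) (13,13) (13,17) (94/17,17) (5,59/4)]

Clipped polygon: [(5,13) (13,13) (13,17) (94/17,17) (5,59/4)]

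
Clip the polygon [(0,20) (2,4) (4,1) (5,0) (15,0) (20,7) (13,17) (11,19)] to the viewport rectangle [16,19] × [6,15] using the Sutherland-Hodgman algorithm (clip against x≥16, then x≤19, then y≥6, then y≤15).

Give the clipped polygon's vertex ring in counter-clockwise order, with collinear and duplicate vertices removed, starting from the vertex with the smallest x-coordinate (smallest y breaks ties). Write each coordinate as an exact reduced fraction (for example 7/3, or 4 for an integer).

Clipped polygon: [(16,6) (19,6) (19,59/7) (16,89/7)]

1. After x ≥ 16: [(16,7/5) (20,7) (16,89/7)]
2. After x ≤ 19: [(16,7/5) (19,28/5) (19,59/7) (16,89/7)]
3. After y ≥ 6: [(16,6) (19,6) (19,59/7) (16,89/7)]
4. After y ≤ 15: [(16,6) (19,6) (19,59/7) (16,89/7)]
5. Canonical ring: [(16,6) (19,6) (19,59/7) (16,89/7)]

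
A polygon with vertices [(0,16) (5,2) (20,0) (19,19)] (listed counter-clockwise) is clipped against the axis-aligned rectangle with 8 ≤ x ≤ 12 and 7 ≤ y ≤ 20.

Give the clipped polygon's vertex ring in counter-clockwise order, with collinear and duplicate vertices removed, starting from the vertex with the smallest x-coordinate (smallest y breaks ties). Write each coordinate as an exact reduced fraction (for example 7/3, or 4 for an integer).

Clipped polygon: [(8,7) (12,7) (12,340/19) (8,328/19)]

1. After x ≥ 8: [(8,328/19) (8,8/5) (20,0) (19,19)]
2. After x ≤ 12: [(12,340/19) (8,328/19) (8,8/5) (12,16/15)]
3. After y ≥ 7: [(12,7) (12,340/19) (8,328/19) (8,7)]
4. After y ≤ 20: [(12,7) (12,340/19) (8,328/19) (8,7)]
5. Canonical ring: [(8,7) (12,7) (12,340/19) (8,328/19)]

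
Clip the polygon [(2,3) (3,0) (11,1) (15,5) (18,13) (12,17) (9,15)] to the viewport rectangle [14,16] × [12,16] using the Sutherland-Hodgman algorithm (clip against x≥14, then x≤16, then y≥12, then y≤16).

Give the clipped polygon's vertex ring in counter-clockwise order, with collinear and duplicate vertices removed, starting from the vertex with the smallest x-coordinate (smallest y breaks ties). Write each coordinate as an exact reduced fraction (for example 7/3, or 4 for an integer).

Clipped polygon: [(14,12) (16,12) (16,43/3) (14,47/3)]

1. After x ≥ 14: [(14,4) (15,5) (18,13) (14,47/3)]
2. After x ≤ 16: [(14,4) (15,5) (16,23/3) (16,43/3) (14,47/3)]
3. After y ≥ 12: [(14,12) (16,12) (16,43/3) (14,47/3)]
4. After y ≤ 16: [(14,12) (16,12) (16,43/3) (14,47/3)]
5. Canonical ring: [(14,12) (16,12) (16,43/3) (14,47/3)]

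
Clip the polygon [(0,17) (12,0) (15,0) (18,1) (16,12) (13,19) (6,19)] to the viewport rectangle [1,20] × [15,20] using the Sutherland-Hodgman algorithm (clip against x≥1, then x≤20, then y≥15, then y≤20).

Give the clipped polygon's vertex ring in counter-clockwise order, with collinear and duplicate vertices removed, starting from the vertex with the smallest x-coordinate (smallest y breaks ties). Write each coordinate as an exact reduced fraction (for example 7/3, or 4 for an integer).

Clipped polygon: [(1,187/12) (24/17,15) (103/7,15) (13,19) (6,19) (1,52/3)]

1. After x ≥ 1: [(1,52/3) (1,187/12) (12,0) (15,0) (18,1) (16,12) (13,19) (6,19)]
2. After x ≤ 20: [(1,52/3) (1,187/12) (12,0) (15,0) (18,1) (16,12) (13,19) (6,19)]
3. After y ≥ 15: [(1,52/3) (1,187/12) (24/17,15) (103/7,15) (13,19) (6,19)]
4. After y ≤ 20: [(1,52/3) (1,187/12) (24/17,15) (103/7,15) (13,19) (6,19)]
5. Canonical ring: [(1,187/12) (24/17,15) (103/7,15) (13,19) (6,19) (1,52/3)]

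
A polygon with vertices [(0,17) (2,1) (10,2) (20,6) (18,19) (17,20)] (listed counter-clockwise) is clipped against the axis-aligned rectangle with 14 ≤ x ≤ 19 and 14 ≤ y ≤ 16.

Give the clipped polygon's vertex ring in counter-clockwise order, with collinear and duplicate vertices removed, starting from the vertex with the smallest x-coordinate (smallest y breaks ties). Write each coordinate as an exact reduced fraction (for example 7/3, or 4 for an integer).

Clipped polygon: [(14,14) (244/13,14) (240/13,16) (14,16)]

1. After x ≥ 14: [(14,331/17) (14,18/5) (20,6) (18,19) (17,20)]
2. After x ≤ 19: [(14,331/17) (14,18/5) (19,28/5) (19,25/2) (18,19) (17,20)]
3. After y ≥ 14: [(14,331/17) (14,14) (244/13,14) (18,19) (17,20)]
4. After y ≤ 16: [(14,16) (14,14) (244/13,14) (240/13,16)]
5. Canonical ring: [(14,14) (244/13,14) (240/13,16) (14,16)]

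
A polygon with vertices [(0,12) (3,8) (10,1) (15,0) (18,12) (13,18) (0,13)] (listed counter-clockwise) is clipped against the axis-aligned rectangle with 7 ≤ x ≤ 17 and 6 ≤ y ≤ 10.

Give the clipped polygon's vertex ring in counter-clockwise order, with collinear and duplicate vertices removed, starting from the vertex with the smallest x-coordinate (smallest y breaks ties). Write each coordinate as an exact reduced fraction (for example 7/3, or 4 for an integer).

1. After x ≥ 7: [(7,4) (10,1) (15,0) (18,12) (13,18) (7,204/13)]
2. After x ≤ 17: [(7,4) (10,1) (15,0) (17,8) (17,66/5) (13,18) (7,204/13)]
3. After y ≥ 6: [(7,6) (33/2,6) (17,8) (17,66/5) (13,18) (7,204/13)]
4. After y ≤ 10: [(7,10) (7,6) (33/2,6) (17,8) (17,10)]
5. Canonical ring: [(7,6) (33/2,6) (17,8) (17,10) (7,10)]

Clipped polygon: [(7,6) (33/2,6) (17,8) (17,10) (7,10)]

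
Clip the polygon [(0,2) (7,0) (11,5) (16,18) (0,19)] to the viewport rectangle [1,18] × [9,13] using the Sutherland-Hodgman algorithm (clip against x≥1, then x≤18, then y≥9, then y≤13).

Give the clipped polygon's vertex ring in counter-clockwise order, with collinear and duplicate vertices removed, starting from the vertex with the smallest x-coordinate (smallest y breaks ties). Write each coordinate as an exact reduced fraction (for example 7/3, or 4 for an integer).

Clipped polygon: [(1,9) (163/13,9) (183/13,13) (1,13)]

1. After x ≥ 1: [(1,12/7) (7,0) (11,5) (16,18) (1,303/16)]
2. After x ≤ 18: [(1,12/7) (7,0) (11,5) (16,18) (1,303/16)]
3. After y ≥ 9: [(1,9) (163/13,9) (16,18) (1,303/16)]
4. After y ≤ 13: [(1,13) (1,9) (163/13,9) (183/13,13)]
5. Canonical ring: [(1,9) (163/13,9) (183/13,13) (1,13)]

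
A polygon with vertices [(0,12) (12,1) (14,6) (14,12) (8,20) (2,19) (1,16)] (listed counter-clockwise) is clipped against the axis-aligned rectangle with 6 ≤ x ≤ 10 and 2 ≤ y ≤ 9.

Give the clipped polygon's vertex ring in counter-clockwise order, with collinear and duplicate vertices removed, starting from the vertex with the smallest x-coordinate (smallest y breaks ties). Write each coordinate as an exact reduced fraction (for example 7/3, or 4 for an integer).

1. After x ≥ 6: [(6,13/2) (12,1) (14,6) (14,12) (8,20) (6,59/3)]
2. After x ≤ 10: [(6,13/2) (10,17/6) (10,52/3) (8,20) (6,59/3)]
3. After y ≥ 2: [(6,13/2) (10,17/6) (10,52/3) (8,20) (6,59/3)]
4. After y ≤ 9: [(6,9) (6,13/2) (10,17/6) (10,9)]
5. Canonical ring: [(6,13/2) (10,17/6) (10,9) (6,9)]

Clipped polygon: [(6,13/2) (10,17/6) (10,9) (6,9)]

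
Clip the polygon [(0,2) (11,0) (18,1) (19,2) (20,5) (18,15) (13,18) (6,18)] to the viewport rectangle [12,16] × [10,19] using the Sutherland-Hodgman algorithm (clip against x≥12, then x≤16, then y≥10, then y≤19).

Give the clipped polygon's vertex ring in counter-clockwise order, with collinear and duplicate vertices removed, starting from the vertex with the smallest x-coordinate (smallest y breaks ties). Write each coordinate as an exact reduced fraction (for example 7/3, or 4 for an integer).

1. After x ≥ 12: [(12,1/7) (18,1) (19,2) (20,5) (18,15) (13,18) (12,18)]
2. After x ≤ 16: [(12,1/7) (16,5/7) (16,81/5) (13,18) (12,18)]
3. After y ≥ 10: [(12,10) (16,10) (16,81/5) (13,18) (12,18)]
4. After y ≤ 19: [(12,10) (16,10) (16,81/5) (13,18) (12,18)]
5. Canonical ring: [(12,10) (16,10) (16,81/5) (13,18) (12,18)]

Clipped polygon: [(12,10) (16,10) (16,81/5) (13,18) (12,18)]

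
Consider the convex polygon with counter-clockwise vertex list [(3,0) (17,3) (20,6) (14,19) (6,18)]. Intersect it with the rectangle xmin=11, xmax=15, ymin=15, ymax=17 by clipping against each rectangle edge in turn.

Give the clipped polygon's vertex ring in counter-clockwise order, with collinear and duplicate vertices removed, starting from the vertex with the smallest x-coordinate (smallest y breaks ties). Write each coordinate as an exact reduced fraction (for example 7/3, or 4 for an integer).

Clipped polygon: [(11,15) (15,15) (15,101/6) (194/13,17) (11,17)]

1. After x ≥ 11: [(11,12/7) (17,3) (20,6) (14,19) (11,149/8)]
2. After x ≤ 15: [(11,12/7) (15,18/7) (15,101/6) (14,19) (11,149/8)]
3. After y ≥ 15: [(11,15) (15,15) (15,101/6) (14,19) (11,149/8)]
4. After y ≤ 17: [(11,17) (11,15) (15,15) (15,101/6) (194/13,17)]
5. Canonical ring: [(11,15) (15,15) (15,101/6) (194/13,17) (11,17)]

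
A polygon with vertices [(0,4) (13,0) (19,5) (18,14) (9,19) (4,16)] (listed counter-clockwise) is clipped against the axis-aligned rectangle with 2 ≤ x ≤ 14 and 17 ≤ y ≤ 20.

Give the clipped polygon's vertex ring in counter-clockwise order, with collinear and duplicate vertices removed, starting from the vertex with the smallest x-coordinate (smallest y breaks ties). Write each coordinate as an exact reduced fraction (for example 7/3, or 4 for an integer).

Clipped polygon: [(17/3,17) (63/5,17) (9,19)]

1. After x ≥ 2: [(2,10) (2,44/13) (13,0) (19,5) (18,14) (9,19) (4,16)]
2. After x ≤ 14: [(2,10) (2,44/13) (13,0) (14,5/6) (14,146/9) (9,19) (4,16)]
3. After y ≥ 17: [(63/5,17) (9,19) (17/3,17)]
4. After y ≤ 20: [(63/5,17) (9,19) (17/3,17)]
5. Canonical ring: [(17/3,17) (63/5,17) (9,19)]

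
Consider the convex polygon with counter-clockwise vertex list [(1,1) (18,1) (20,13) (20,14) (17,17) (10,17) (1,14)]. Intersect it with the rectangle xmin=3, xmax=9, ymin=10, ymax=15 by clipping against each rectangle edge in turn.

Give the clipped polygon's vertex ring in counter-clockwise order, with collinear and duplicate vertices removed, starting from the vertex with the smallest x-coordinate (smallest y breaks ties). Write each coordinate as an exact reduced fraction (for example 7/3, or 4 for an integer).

Clipped polygon: [(3,10) (9,10) (9,15) (4,15) (3,44/3)]

1. After x ≥ 3: [(3,1) (18,1) (20,13) (20,14) (17,17) (10,17) (3,44/3)]
2. After x ≤ 9: [(3,1) (9,1) (9,50/3) (3,44/3)]
3. After y ≥ 10: [(3,10) (9,10) (9,50/3) (3,44/3)]
4. After y ≤ 15: [(3,10) (9,10) (9,15) (4,15) (3,44/3)]
5. Canonical ring: [(3,10) (9,10) (9,15) (4,15) (3,44/3)]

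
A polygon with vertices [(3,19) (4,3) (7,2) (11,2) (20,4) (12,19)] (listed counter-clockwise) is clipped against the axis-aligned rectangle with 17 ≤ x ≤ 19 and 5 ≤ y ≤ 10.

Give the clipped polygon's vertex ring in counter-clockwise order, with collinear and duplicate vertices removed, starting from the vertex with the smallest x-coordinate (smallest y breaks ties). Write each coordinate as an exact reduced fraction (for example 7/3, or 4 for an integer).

Clipped polygon: [(17,5) (19,5) (19,47/8) (17,77/8)]

1. After x ≥ 17: [(17,10/3) (20,4) (17,77/8)]
2. After x ≤ 19: [(17,10/3) (19,34/9) (19,47/8) (17,77/8)]
3. After y ≥ 5: [(17,5) (19,5) (19,47/8) (17,77/8)]
4. After y ≤ 10: [(17,5) (19,5) (19,47/8) (17,77/8)]
5. Canonical ring: [(17,5) (19,5) (19,47/8) (17,77/8)]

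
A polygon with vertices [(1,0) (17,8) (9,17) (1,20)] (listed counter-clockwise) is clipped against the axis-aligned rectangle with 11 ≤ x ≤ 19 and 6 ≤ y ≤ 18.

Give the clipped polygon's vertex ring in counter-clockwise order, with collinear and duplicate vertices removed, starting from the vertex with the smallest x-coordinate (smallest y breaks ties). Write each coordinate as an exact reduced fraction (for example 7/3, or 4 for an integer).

1. After x ≥ 11: [(11,5) (17,8) (11,59/4)]
2. After x ≤ 19: [(11,5) (17,8) (11,59/4)]
3. After y ≥ 6: [(11,6) (13,6) (17,8) (11,59/4)]
4. After y ≤ 18: [(11,6) (13,6) (17,8) (11,59/4)]
5. Canonical ring: [(11,6) (13,6) (17,8) (11,59/4)]

Clipped polygon: [(11,6) (13,6) (17,8) (11,59/4)]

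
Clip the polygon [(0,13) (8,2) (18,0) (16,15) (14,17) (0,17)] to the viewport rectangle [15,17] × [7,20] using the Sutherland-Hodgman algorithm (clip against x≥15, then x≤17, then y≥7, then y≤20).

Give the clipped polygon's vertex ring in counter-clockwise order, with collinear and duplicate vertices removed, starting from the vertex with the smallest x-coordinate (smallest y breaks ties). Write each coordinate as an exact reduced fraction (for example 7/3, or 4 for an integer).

1. After x ≥ 15: [(15,3/5) (18,0) (16,15) (15,16)]
2. After x ≤ 17: [(15,3/5) (17,1/5) (17,15/2) (16,15) (15,16)]
3. After y ≥ 7: [(15,7) (17,7) (17,15/2) (16,15) (15,16)]
4. After y ≤ 20: [(15,7) (17,7) (17,15/2) (16,15) (15,16)]
5. Canonical ring: [(15,7) (17,7) (17,15/2) (16,15) (15,16)]

Clipped polygon: [(15,7) (17,7) (17,15/2) (16,15) (15,16)]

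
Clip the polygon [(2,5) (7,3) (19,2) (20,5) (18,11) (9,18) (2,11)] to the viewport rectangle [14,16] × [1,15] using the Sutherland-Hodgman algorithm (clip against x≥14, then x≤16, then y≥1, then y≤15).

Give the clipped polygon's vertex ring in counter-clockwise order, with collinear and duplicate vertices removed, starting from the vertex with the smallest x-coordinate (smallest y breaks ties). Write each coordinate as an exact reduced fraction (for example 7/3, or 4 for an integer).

1. After x ≥ 14: [(14,29/12) (19,2) (20,5) (18,11) (14,127/9)]
2. After x ≤ 16: [(14,29/12) (16,9/4) (16,113/9) (14,127/9)]
3. After y ≥ 1: [(14,29/12) (16,9/4) (16,113/9) (14,127/9)]
4. After y ≤ 15: [(14,29/12) (16,9/4) (16,113/9) (14,127/9)]
5. Canonical ring: [(14,29/12) (16,9/4) (16,113/9) (14,127/9)]

Clipped polygon: [(14,29/12) (16,9/4) (16,113/9) (14,127/9)]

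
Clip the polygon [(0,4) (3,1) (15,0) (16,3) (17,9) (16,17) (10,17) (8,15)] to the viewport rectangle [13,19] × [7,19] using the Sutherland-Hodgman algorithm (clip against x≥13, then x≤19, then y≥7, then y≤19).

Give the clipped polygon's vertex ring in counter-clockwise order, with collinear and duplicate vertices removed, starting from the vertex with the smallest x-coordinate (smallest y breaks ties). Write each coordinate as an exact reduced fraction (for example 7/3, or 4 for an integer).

Clipped polygon: [(13,7) (50/3,7) (17,9) (16,17) (13,17)]

1. After x ≥ 13: [(13,1/6) (15,0) (16,3) (17,9) (16,17) (13,17)]
2. After x ≤ 19: [(13,1/6) (15,0) (16,3) (17,9) (16,17) (13,17)]
3. After y ≥ 7: [(13,7) (50/3,7) (17,9) (16,17) (13,17)]
4. After y ≤ 19: [(13,7) (50/3,7) (17,9) (16,17) (13,17)]
5. Canonical ring: [(13,7) (50/3,7) (17,9) (16,17) (13,17)]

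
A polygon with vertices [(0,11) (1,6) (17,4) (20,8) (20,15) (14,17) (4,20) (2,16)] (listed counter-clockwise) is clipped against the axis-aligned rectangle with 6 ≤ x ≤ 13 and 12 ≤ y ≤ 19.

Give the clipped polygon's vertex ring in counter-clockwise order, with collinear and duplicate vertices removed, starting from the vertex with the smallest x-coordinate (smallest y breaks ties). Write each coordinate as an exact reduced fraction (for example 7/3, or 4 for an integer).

1. After x ≥ 6: [(6,43/8) (17,4) (20,8) (20,15) (14,17) (6,97/5)]
2. After x ≤ 13: [(6,43/8) (13,9/2) (13,173/10) (6,97/5)]
3. After y ≥ 12: [(6,12) (13,12) (13,173/10) (6,97/5)]
4. After y ≤ 19: [(6,19) (6,12) (13,12) (13,173/10) (22/3,19)]
5. Canonical ring: [(6,12) (13,12) (13,173/10) (22/3,19) (6,19)]

Clipped polygon: [(6,12) (13,12) (13,173/10) (22/3,19) (6,19)]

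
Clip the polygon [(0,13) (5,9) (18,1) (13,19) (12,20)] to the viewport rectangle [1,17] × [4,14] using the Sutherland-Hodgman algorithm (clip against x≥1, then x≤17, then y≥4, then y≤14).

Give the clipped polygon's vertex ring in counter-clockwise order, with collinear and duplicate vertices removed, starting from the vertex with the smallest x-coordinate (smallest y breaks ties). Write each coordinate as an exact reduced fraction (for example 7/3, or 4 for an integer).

Clipped polygon: [(1,61/5) (5,9) (105/8,4) (17,4) (17,23/5) (259/18,14) (12/7,14) (1,163/12)]

1. After x ≥ 1: [(1,163/12) (1,61/5) (5,9) (18,1) (13,19) (12,20)]
2. After x ≤ 17: [(1,163/12) (1,61/5) (5,9) (17,21/13) (17,23/5) (13,19) (12,20)]
3. After y ≥ 4: [(1,163/12) (1,61/5) (5,9) (105/8,4) (17,4) (17,23/5) (13,19) (12,20)]
4. After y ≤ 14: [(12/7,14) (1,163/12) (1,61/5) (5,9) (105/8,4) (17,4) (17,23/5) (259/18,14)]
5. Canonical ring: [(1,61/5) (5,9) (105/8,4) (17,4) (17,23/5) (259/18,14) (12/7,14) (1,163/12)]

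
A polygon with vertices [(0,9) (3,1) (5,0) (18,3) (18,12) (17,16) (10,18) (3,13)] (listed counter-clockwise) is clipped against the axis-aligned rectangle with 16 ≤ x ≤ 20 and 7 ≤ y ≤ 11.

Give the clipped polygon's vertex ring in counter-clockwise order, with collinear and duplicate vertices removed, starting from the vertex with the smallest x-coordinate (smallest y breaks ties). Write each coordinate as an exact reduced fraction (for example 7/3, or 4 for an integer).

1. After x ≥ 16: [(16,33/13) (18,3) (18,12) (17,16) (16,114/7)]
2. After x ≤ 20: [(16,33/13) (18,3) (18,12) (17,16) (16,114/7)]
3. After y ≥ 7: [(16,7) (18,7) (18,12) (17,16) (16,114/7)]
4. After y ≤ 11: [(16,11) (16,7) (18,7) (18,11)]
5. Canonical ring: [(16,7) (18,7) (18,11) (16,11)]

Clipped polygon: [(16,7) (18,7) (18,11) (16,11)]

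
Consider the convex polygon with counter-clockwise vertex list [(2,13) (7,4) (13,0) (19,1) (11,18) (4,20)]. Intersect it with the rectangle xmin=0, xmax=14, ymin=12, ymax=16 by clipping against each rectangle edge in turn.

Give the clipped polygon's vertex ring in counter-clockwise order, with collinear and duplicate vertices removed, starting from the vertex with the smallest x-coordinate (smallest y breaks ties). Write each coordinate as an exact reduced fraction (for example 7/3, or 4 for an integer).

Clipped polygon: [(2,13) (23/9,12) (235/17,12) (203/17,16) (20/7,16)]

1. After x ≥ 0: [(2,13) (7,4) (13,0) (19,1) (11,18) (4,20)]
2. After x ≤ 14: [(2,13) (7,4) (13,0) (14,1/6) (14,93/8) (11,18) (4,20)]
3. After y ≥ 12: [(2,13) (23/9,12) (235/17,12) (11,18) (4,20)]
4. After y ≤ 16: [(20/7,16) (2,13) (23/9,12) (235/17,12) (203/17,16)]
5. Canonical ring: [(2,13) (23/9,12) (235/17,12) (203/17,16) (20/7,16)]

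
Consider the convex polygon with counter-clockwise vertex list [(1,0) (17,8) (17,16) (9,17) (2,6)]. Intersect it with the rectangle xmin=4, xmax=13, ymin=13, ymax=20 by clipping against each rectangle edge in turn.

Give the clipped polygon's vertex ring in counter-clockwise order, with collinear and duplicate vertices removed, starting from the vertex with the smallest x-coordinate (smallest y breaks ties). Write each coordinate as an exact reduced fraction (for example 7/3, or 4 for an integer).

1. After x ≥ 4: [(4,3/2) (17,8) (17,16) (9,17) (4,64/7)]
2. After x ≤ 13: [(4,3/2) (13,6) (13,33/2) (9,17) (4,64/7)]
3. After y ≥ 13: [(13,13) (13,33/2) (9,17) (71/11,13)]
4. After y ≤ 20: [(13,13) (13,33/2) (9,17) (71/11,13)]
5. Canonical ring: [(71/11,13) (13,13) (13,33/2) (9,17)]

Clipped polygon: [(71/11,13) (13,13) (13,33/2) (9,17)]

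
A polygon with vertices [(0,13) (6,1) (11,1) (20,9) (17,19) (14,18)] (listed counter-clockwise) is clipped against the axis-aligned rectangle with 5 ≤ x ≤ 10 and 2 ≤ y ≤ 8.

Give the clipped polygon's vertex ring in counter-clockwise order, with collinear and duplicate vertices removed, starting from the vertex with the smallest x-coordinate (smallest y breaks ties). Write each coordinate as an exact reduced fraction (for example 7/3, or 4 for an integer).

Clipped polygon: [(5,3) (11/2,2) (10,2) (10,8) (5,8)]

1. After x ≥ 5: [(5,207/14) (5,3) (6,1) (11,1) (20,9) (17,19) (14,18)]
2. After x ≤ 10: [(10,116/7) (5,207/14) (5,3) (6,1) (10,1)]
3. After y ≥ 2: [(10,2) (10,116/7) (5,207/14) (5,3) (11/2,2)]
4. After y ≤ 8: [(10,2) (10,8) (5,8) (5,3) (11/2,2)]
5. Canonical ring: [(5,3) (11/2,2) (10,2) (10,8) (5,8)]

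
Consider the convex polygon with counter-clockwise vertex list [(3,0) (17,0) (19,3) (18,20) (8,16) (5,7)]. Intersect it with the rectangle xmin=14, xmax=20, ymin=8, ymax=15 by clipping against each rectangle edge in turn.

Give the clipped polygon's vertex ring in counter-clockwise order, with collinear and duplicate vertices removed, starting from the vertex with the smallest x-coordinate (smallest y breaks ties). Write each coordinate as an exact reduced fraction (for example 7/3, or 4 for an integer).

1. After x ≥ 14: [(14,0) (17,0) (19,3) (18,20) (14,92/5)]
2. After x ≤ 20: [(14,0) (17,0) (19,3) (18,20) (14,92/5)]
3. After y ≥ 8: [(14,8) (318/17,8) (18,20) (14,92/5)]
4. After y ≤ 15: [(14,15) (14,8) (318/17,8) (311/17,15)]
5. Canonical ring: [(14,8) (318/17,8) (311/17,15) (14,15)]

Clipped polygon: [(14,8) (318/17,8) (311/17,15) (14,15)]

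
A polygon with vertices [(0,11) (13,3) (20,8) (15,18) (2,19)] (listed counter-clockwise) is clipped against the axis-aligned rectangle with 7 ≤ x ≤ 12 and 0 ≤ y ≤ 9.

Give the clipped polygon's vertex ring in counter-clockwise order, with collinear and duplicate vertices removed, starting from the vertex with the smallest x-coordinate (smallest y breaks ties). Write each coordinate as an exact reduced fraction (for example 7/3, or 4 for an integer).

1. After x ≥ 7: [(7,87/13) (13,3) (20,8) (15,18) (7,242/13)]
2. After x ≤ 12: [(7,87/13) (12,47/13) (12,237/13) (7,242/13)]
3. After y ≥ 0: [(7,87/13) (12,47/13) (12,237/13) (7,242/13)]
4. After y ≤ 9: [(7,9) (7,87/13) (12,47/13) (12,9)]
5. Canonical ring: [(7,87/13) (12,47/13) (12,9) (7,9)]

Clipped polygon: [(7,87/13) (12,47/13) (12,9) (7,9)]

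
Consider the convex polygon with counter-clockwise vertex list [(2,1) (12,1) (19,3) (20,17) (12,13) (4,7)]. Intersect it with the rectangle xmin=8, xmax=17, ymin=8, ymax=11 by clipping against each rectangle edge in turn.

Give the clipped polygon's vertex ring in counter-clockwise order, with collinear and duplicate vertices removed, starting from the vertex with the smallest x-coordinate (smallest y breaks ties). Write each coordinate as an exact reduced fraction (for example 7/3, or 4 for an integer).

1. After x ≥ 8: [(8,1) (12,1) (19,3) (20,17) (12,13) (8,10)]
2. After x ≤ 17: [(8,1) (12,1) (17,17/7) (17,31/2) (12,13) (8,10)]
3. After y ≥ 8: [(8,8) (17,8) (17,31/2) (12,13) (8,10)]
4. After y ≤ 11: [(8,8) (17,8) (17,11) (28/3,11) (8,10)]
5. Canonical ring: [(8,8) (17,8) (17,11) (28/3,11) (8,10)]

Clipped polygon: [(8,8) (17,8) (17,11) (28/3,11) (8,10)]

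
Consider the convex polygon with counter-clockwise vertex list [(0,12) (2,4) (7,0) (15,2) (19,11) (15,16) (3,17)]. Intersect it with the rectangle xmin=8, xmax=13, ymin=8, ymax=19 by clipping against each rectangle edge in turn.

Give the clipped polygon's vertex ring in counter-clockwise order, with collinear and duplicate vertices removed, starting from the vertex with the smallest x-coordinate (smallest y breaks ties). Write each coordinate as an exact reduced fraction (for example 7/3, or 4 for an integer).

1. After x ≥ 8: [(8,1/4) (15,2) (19,11) (15,16) (8,199/12)]
2. After x ≤ 13: [(8,1/4) (13,3/2) (13,97/6) (8,199/12)]
3. After y ≥ 8: [(8,8) (13,8) (13,97/6) (8,199/12)]
4. After y ≤ 19: [(8,8) (13,8) (13,97/6) (8,199/12)]
5. Canonical ring: [(8,8) (13,8) (13,97/6) (8,199/12)]

Clipped polygon: [(8,8) (13,8) (13,97/6) (8,199/12)]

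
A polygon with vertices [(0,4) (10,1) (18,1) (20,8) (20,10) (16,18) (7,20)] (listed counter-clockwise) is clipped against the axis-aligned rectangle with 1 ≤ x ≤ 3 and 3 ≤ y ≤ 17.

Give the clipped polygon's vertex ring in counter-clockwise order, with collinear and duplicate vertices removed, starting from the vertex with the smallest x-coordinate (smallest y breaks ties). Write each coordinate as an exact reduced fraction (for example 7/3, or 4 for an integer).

Clipped polygon: [(1,37/10) (3,31/10) (3,76/7) (1,44/7)]

1. After x ≥ 1: [(1,44/7) (1,37/10) (10,1) (18,1) (20,8) (20,10) (16,18) (7,20)]
2. After x ≤ 3: [(3,76/7) (1,44/7) (1,37/10) (3,31/10)]
3. After y ≥ 3: [(3,76/7) (1,44/7) (1,37/10) (3,31/10)]
4. After y ≤ 17: [(3,76/7) (1,44/7) (1,37/10) (3,31/10)]
5. Canonical ring: [(1,37/10) (3,31/10) (3,76/7) (1,44/7)]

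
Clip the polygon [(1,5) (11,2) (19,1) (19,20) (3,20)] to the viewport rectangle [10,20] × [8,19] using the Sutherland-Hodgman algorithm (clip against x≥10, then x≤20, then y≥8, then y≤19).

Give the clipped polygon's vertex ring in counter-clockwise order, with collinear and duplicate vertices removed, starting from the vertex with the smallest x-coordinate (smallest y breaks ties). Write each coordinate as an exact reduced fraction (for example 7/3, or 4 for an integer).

1. After x ≥ 10: [(10,23/10) (11,2) (19,1) (19,20) (10,20)]
2. After x ≤ 20: [(10,23/10) (11,2) (19,1) (19,20) (10,20)]
3. After y ≥ 8: [(10,8) (19,8) (19,20) (10,20)]
4. After y ≤ 19: [(10,19) (10,8) (19,8) (19,19)]
5. Canonical ring: [(10,8) (19,8) (19,19) (10,19)]

Clipped polygon: [(10,8) (19,8) (19,19) (10,19)]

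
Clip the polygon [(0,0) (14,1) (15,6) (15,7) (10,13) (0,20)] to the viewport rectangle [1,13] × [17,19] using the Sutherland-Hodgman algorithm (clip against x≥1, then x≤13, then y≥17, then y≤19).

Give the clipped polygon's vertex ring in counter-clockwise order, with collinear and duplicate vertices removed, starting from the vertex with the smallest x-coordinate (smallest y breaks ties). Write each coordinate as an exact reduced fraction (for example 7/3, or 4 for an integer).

Clipped polygon: [(1,17) (30/7,17) (10/7,19) (1,19)]

1. After x ≥ 1: [(1,1/14) (14,1) (15,6) (15,7) (10,13) (1,193/10)]
2. After x ≤ 13: [(1,1/14) (13,13/14) (13,47/5) (10,13) (1,193/10)]
3. After y ≥ 17: [(1,17) (30/7,17) (1,193/10)]
4. After y ≤ 19: [(1,19) (1,17) (30/7,17) (10/7,19)]
5. Canonical ring: [(1,17) (30/7,17) (10/7,19) (1,19)]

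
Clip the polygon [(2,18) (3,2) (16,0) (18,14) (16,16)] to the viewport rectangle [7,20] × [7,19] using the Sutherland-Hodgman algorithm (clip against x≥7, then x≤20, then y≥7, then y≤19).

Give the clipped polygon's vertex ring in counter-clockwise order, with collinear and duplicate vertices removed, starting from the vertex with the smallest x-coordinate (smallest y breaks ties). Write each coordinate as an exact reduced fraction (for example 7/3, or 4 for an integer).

1. After x ≥ 7: [(7,121/7) (7,18/13) (16,0) (18,14) (16,16)]
2. After x ≤ 20: [(7,121/7) (7,18/13) (16,0) (18,14) (16,16)]
3. After y ≥ 7: [(7,121/7) (7,7) (17,7) (18,14) (16,16)]
4. After y ≤ 19: [(7,121/7) (7,7) (17,7) (18,14) (16,16)]
5. Canonical ring: [(7,7) (17,7) (18,14) (16,16) (7,121/7)]

Clipped polygon: [(7,7) (17,7) (18,14) (16,16) (7,121/7)]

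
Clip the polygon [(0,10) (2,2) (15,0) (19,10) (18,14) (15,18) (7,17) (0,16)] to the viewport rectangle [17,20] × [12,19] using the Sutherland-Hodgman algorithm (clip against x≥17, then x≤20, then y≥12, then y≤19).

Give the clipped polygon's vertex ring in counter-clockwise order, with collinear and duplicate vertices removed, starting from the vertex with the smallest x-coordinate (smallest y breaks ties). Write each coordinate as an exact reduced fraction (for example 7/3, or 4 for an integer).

1. After x ≥ 17: [(17,5) (19,10) (18,14) (17,46/3)]
2. After x ≤ 20: [(17,5) (19,10) (18,14) (17,46/3)]
3. After y ≥ 12: [(17,12) (37/2,12) (18,14) (17,46/3)]
4. After y ≤ 19: [(17,12) (37/2,12) (18,14) (17,46/3)]
5. Canonical ring: [(17,12) (37/2,12) (18,14) (17,46/3)]

Clipped polygon: [(17,12) (37/2,12) (18,14) (17,46/3)]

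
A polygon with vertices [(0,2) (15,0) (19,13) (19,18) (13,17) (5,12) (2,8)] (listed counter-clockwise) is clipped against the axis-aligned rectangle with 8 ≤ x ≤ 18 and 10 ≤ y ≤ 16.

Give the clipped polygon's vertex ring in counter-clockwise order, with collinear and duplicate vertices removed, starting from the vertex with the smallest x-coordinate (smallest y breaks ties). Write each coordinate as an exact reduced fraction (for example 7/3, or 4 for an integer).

Clipped polygon: [(8,10) (18,10) (18,16) (57/5,16) (8,111/8)]

1. After x ≥ 8: [(8,14/15) (15,0) (19,13) (19,18) (13,17) (8,111/8)]
2. After x ≤ 18: [(8,14/15) (15,0) (18,39/4) (18,107/6) (13,17) (8,111/8)]
3. After y ≥ 10: [(8,10) (18,10) (18,107/6) (13,17) (8,111/8)]
4. After y ≤ 16: [(8,10) (18,10) (18,16) (57/5,16) (8,111/8)]
5. Canonical ring: [(8,10) (18,10) (18,16) (57/5,16) (8,111/8)]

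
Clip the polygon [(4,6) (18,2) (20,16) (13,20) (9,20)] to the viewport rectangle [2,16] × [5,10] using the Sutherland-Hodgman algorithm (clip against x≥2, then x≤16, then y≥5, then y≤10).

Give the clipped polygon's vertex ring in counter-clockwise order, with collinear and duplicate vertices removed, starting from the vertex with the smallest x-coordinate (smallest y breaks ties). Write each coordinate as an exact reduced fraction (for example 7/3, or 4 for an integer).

1. After x ≥ 2: [(4,6) (18,2) (20,16) (13,20) (9,20)]
2. After x ≤ 16: [(4,6) (16,18/7) (16,128/7) (13,20) (9,20)]
3. After y ≥ 5: [(4,6) (15/2,5) (16,5) (16,128/7) (13,20) (9,20)]
4. After y ≤ 10: [(38/7,10) (4,6) (15/2,5) (16,5) (16,10)]
5. Canonical ring: [(4,6) (15/2,5) (16,5) (16,10) (38/7,10)]

Clipped polygon: [(4,6) (15/2,5) (16,5) (16,10) (38/7,10)]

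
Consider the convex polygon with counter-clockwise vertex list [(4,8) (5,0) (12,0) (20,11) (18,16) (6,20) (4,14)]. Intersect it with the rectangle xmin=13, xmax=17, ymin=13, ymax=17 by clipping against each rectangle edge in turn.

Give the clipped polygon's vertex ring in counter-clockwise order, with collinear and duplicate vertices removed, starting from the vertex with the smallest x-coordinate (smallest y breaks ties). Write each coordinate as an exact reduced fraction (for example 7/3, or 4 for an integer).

1. After x ≥ 13: [(13,11/8) (20,11) (18,16) (13,53/3)]
2. After x ≤ 17: [(13,11/8) (17,55/8) (17,49/3) (13,53/3)]
3. After y ≥ 13: [(13,13) (17,13) (17,49/3) (13,53/3)]
4. After y ≤ 17: [(13,17) (13,13) (17,13) (17,49/3) (15,17)]
5. Canonical ring: [(13,13) (17,13) (17,49/3) (15,17) (13,17)]

Clipped polygon: [(13,13) (17,13) (17,49/3) (15,17) (13,17)]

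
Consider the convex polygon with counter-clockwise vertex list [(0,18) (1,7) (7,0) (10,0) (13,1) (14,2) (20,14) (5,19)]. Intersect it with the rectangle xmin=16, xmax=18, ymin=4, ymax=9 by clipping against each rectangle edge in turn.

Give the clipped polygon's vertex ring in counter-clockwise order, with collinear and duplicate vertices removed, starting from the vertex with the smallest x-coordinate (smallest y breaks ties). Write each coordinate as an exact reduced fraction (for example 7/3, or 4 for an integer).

1. After x ≥ 16: [(16,6) (20,14) (16,46/3)]
2. After x ≤ 18: [(16,6) (18,10) (18,44/3) (16,46/3)]
3. After y ≥ 4: [(16,6) (18,10) (18,44/3) (16,46/3)]
4. After y ≤ 9: [(16,9) (16,6) (35/2,9)]
5. Canonical ring: [(16,6) (35/2,9) (16,9)]

Clipped polygon: [(16,6) (35/2,9) (16,9)]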